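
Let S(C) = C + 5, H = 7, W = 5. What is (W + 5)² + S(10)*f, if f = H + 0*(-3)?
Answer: 205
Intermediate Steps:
S(C) = 5 + C
f = 7 (f = 7 + 0*(-3) = 7 + 0 = 7)
(W + 5)² + S(10)*f = (5 + 5)² + (5 + 10)*7 = 10² + 15*7 = 100 + 105 = 205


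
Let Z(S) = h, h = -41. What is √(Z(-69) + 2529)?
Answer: 2*√622 ≈ 49.880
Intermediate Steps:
Z(S) = -41
√(Z(-69) + 2529) = √(-41 + 2529) = √2488 = 2*√622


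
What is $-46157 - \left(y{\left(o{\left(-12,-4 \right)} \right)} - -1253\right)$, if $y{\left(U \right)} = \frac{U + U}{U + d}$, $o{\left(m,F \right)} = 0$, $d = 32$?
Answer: $-47410$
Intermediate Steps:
$y{\left(U \right)} = \frac{2 U}{32 + U}$ ($y{\left(U \right)} = \frac{U + U}{U + 32} = \frac{2 U}{32 + U}$)
$-46157 - \left(y{\left(o{\left(-12,-4 \right)} \right)} - -1253\right) = -46157 - \left(2 \cdot 0 \frac{1}{32 + 0} - -1253\right) = -46157 - \left(2 \cdot 0 \cdot \frac{1}{32} + 1253\right) = -46157 - \left(0 + 1253\right) = -46157 - 1253 = -47410$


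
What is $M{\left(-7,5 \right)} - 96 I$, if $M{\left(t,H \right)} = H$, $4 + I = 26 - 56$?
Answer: $3269$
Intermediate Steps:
$I = -34$ ($I = -4 + \left(26 - 56\right) = -4 - 30 = -34$)
$M{\left(-7,5 \right)} - 96 I = 5 - -3264 = 5 + 3264 = 3269$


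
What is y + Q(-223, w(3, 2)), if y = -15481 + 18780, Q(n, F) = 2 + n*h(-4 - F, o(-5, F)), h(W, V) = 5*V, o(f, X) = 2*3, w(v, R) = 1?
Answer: -3389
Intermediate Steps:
o(f, X) = 6
Q(n, F) = 2 + 30*n (Q(n, F) = 2 + n*(5*6) = 2 + n*30 = 2 + 30*n)
y = 3299
y + Q(-223, w(3, 2)) = 3299 + (2 + 30*(-223)) = 3299 + (2 - 6690) = 3299 - 6688 = -3389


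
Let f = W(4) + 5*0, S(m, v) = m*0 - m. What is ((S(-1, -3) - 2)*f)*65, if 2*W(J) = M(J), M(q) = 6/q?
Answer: -195/4 ≈ -48.750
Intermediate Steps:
W(J) = 3/J (W(J) = (6/J)/2 = 3/J)
S(m, v) = -m (S(m, v) = 0 - m = -m)
f = ¾ (f = 3/4 + 5*0 = 3*(¼) + 0 = ¾ + 0 = ¾ ≈ 0.75000)
((S(-1, -3) - 2)*f)*65 = ((-1*(-1) - 2)*(¾))*65 = ((1 - 2)*(¾))*65 = -1*¾*65 = -¾*65 = -195/4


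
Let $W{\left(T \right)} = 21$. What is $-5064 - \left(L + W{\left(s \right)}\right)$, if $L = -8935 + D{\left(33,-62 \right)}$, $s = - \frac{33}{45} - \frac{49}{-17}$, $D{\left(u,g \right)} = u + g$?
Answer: $3879$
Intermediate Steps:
$D{\left(u,g \right)} = g + u$
$s = \frac{548}{255}$ ($s = \left(-33\right) \frac{1}{45} - - \frac{49}{17} = - \frac{11}{15} + \frac{49}{17} = \frac{548}{255} \approx 2.149$)
$L = -8964$ ($L = -8935 + \left(-62 + 33\right) = -8935 - 29 = -8964$)
$-5064 - \left(L + W{\left(s \right)}\right) = -5064 - \left(-8964 + 21\right) = -5064 - -8943 = -5064 + 8943 = 3879$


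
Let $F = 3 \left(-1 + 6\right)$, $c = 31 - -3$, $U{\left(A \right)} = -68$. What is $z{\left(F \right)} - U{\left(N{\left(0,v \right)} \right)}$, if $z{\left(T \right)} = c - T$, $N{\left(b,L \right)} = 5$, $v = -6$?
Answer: $87$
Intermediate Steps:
$c = 34$ ($c = 31 + 3 = 34$)
$F = 15$ ($F = 3 \cdot 5 = 15$)
$z{\left(T \right)} = 34 - T$
$z{\left(F \right)} - U{\left(N{\left(0,v \right)} \right)} = \left(34 - 15\right) - -68 = \left(34 - 15\right) + 68 = 19 + 68 = 87$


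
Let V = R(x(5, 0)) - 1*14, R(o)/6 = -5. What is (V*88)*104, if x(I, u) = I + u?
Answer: -402688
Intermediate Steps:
R(o) = -30 (R(o) = 6*(-5) = -30)
V = -44 (V = -30 - 1*14 = -30 - 14 = -44)
(V*88)*104 = -44*88*104 = -3872*104 = -402688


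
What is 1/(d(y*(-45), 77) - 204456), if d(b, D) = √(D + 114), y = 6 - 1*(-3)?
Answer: -204456/41802255745 - √191/41802255745 ≈ -4.8914e-6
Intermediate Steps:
y = 9 (y = 6 + 3 = 9)
d(b, D) = √(114 + D)
1/(d(y*(-45), 77) - 204456) = 1/(√(114 + 77) - 204456) = 1/(√191 - 204456) = 1/(-204456 + √191)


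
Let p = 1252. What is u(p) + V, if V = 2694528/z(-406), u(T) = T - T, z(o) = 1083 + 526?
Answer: 2694528/1609 ≈ 1674.7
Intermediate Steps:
z(o) = 1609
u(T) = 0
V = 2694528/1609 ≈ 1674.7
u(p) + V = 0 + 2694528/1609 = 2694528/1609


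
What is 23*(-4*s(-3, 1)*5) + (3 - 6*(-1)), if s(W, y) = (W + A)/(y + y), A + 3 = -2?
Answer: 1849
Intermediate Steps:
A = -5 (A = -3 - 2 = -5)
s(W, y) = (-5 + W)/(2*y) (s(W, y) = (W - 5)/(y + y) = (-5 + W)/((2*y)) = (-5 + W)*(1/(2*y)) = (-5 + W)/(2*y))
23*(-4*s(-3, 1)*5) + (3 - 6*(-1)) = 23*(-2*(-5 - 3)/1*5) + (3 - 6*(-1)) = 23*(-2*(-8)*5) + (3 + 6) = 23*(-4*(-4)*5) + 9 = 23*(16*5) + 9 = 23*80 + 9 = 1840 + 9 = 1849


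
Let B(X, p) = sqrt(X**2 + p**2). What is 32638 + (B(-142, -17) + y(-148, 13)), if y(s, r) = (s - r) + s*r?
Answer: 30553 + sqrt(20453) ≈ 30696.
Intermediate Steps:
y(s, r) = s - r + r*s (y(s, r) = (s - r) + r*s = s - r + r*s)
32638 + (B(-142, -17) + y(-148, 13)) = 32638 + (sqrt((-142)**2 + (-17)**2) + (-148 - 1*13 + 13*(-148))) = 32638 + (sqrt(20164 + 289) + (-148 - 13 - 1924)) = 32638 + (sqrt(20453) - 2085) = 32638 + (-2085 + sqrt(20453)) = 30553 + sqrt(20453)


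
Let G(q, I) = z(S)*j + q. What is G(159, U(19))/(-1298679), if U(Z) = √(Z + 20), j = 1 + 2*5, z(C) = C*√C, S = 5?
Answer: -53/432893 - 55*√5/1298679 ≈ -0.00021713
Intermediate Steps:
z(C) = C^(3/2)
j = 11 (j = 1 + 10 = 11)
U(Z) = √(20 + Z)
G(q, I) = q + 55*√5 (G(q, I) = 5^(3/2)*11 + q = (5*√5)*11 + q = 55*√5 + q = q + 55*√5)
G(159, U(19))/(-1298679) = (159 + 55*√5)/(-1298679) = (159 + 55*√5)*(-1/1298679) = -53/432893 - 55*√5/1298679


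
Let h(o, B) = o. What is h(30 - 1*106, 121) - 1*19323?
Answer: -19399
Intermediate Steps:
h(30 - 1*106, 121) - 1*19323 = (30 - 1*106) - 1*19323 = (30 - 106) - 19323 = -76 - 19323 = -19399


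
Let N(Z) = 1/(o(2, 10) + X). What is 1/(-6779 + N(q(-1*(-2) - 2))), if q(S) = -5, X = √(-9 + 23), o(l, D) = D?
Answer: -582984/3951980747 + √14/3951980747 ≈ -0.00014752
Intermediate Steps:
X = √14 ≈ 3.7417
N(Z) = 1/(10 + √14)
1/(-6779 + N(q(-1*(-2) - 2))) = 1/(-6779 + (5/43 - √14/86)) = 1/(-291492/43 - √14/86)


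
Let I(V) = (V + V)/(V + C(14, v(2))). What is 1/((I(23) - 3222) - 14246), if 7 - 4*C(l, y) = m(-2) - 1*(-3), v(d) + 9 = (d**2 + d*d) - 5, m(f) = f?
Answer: -49/855840 ≈ -5.7254e-5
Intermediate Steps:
v(d) = -14 + 2*d**2 (v(d) = -9 + ((d**2 + d*d) - 5) = -9 + ((d**2 + d**2) - 5) = -9 + (2*d**2 - 5) = -9 + (-5 + 2*d**2) = -14 + 2*d**2)
C(l, y) = 3/2 (C(l, y) = 7/4 - (-2 - 1*(-3))/4 = 7/4 - (-2 + 3)/4 = 7/4 - 1/4*1 = 7/4 - 1/4 = 3/2)
I(V) = 2*V/(3/2 + V) (I(V) = (V + V)/(V + 3/2) = (2*V)/(3/2 + V) = 2*V/(3/2 + V))
1/((I(23) - 3222) - 14246) = 1/((4*23/(3 + 2*23) - 3222) - 14246) = 1/((4*23/(3 + 46) - 3222) - 14246) = 1/((4*23/49 - 3222) - 14246) = 1/((4*23*(1/49) - 3222) - 14246) = 1/((92/49 - 3222) - 14246) = 1/(-157786/49 - 14246) = 1/(-855840/49) = -49/855840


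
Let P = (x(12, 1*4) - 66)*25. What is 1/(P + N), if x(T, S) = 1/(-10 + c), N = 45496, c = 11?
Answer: 1/43871 ≈ 2.2794e-5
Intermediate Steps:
x(T, S) = 1 (x(T, S) = 1/(-10 + 11) = 1/1 = 1)
P = -1625 (P = (1 - 66)*25 = -65*25 = -1625)
1/(P + N) = 1/(-1625 + 45496) = 1/43871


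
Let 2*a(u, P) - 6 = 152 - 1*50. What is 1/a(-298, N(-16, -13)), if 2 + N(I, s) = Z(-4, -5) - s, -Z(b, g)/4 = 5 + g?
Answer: 1/54 ≈ 0.018519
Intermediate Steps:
Z(b, g) = -20 - 4*g (Z(b, g) = -4*(5 + g) = -20 - 4*g)
N(I, s) = -2 - s (N(I, s) = -2 + ((-20 - 4*(-5)) - s) = -2 + ((-20 + 20) - s) = -2 + (0 - s) = -2 - s)
a(u, P) = 54 (a(u, P) = 3 + (152 - 1*50)/2 = 3 + (152 - 50)/2 = 3 + (½)*102 = 3 + 51 = 54)
1/a(-298, N(-16, -13)) = 1/54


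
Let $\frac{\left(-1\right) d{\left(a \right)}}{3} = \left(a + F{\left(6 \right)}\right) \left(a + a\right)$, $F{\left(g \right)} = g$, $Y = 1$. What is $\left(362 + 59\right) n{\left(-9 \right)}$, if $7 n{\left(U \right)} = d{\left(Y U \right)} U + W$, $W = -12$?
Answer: $\frac{608766}{7} \approx 86967.0$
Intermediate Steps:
$d{\left(a \right)} = - 6 a \left(6 + a\right)$ ($d{\left(a \right)} = - 3 \left(a + 6\right) \left(a + a\right) = - 3 \left(6 + a\right) 2 a = - 3 \cdot 2 a \left(6 + a\right) = - 6 a \left(6 + a\right)$)
$n{\left(U \right)} = - \frac{12}{7} - \frac{6 U^{2} \left(6 + U\right)}{7}$ ($n{\left(U \right)} = \frac{- 6 \cdot 1 U \left(6 + 1 U\right) U - 12}{7} = \frac{- 6 U \left(6 + U\right) U - 12}{7} = \frac{- 6 U^{2} \left(6 + U\right) - 12}{7} = \frac{-12 - 6 U^{2} \left(6 + U\right)}{7} = - \frac{12}{7} - \frac{6 U^{2} \left(6 + U\right)}{7}$)
$\left(362 + 59\right) n{\left(-9 \right)} = \left(362 + 59\right) \left(- \frac{12}{7} + \frac{6 \left(-9\right)^{2} \left(-6 - -9\right)}{7}\right) = 421 \left(- \frac{12}{7} + \frac{6}{7} \cdot 81 \left(-6 + 9\right)\right) = 421 \left(- \frac{12}{7} + \frac{6}{7} \cdot 81 \cdot 3\right) = 421 \left(- \frac{12}{7} + \frac{1458}{7}\right) = 421 \cdot \frac{1446}{7} = \frac{608766}{7}$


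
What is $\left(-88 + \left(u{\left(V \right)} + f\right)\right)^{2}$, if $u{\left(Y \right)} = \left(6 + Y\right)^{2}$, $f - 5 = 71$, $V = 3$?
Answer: $4761$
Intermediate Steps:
$f = 76$ ($f = 5 + 71 = 76$)
$\left(-88 + \left(u{\left(V \right)} + f\right)\right)^{2} = \left(-88 + \left(\left(6 + 3\right)^{2} + 76\right)\right)^{2} = \left(-88 + \left(9^{2} + 76\right)\right)^{2} = \left(-88 + \left(81 + 76\right)\right)^{2} = \left(-88 + 157\right)^{2} = 69^{2} = 4761$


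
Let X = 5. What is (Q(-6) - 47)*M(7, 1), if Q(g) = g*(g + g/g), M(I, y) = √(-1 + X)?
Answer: -34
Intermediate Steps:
M(I, y) = 2 (M(I, y) = √(-1 + 5) = √4 = 2)
Q(g) = g*(1 + g) (Q(g) = g*(g + 1) = g*(1 + g))
(Q(-6) - 47)*M(7, 1) = (-6*(1 - 6) - 47)*2 = (-6*(-5) - 47)*2 = (30 - 47)*2 = -17*2 = -34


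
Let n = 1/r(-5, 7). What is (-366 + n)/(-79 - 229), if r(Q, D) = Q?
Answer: 1831/1540 ≈ 1.1890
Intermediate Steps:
n = -⅕ (n = 1/(-5) = -⅕ ≈ -0.20000)
(-366 + n)/(-79 - 229) = (-366 - ⅕)/(-79 - 229) = -1831/5/(-308) = -1831/5*(-1/308) = 1831/1540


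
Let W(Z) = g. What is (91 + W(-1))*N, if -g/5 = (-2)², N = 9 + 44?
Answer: 3763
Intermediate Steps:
N = 53
g = -20 (g = -5*(-2)² = -5*4 = -20)
W(Z) = -20
(91 + W(-1))*N = (91 - 20)*53 = 71*53 = 3763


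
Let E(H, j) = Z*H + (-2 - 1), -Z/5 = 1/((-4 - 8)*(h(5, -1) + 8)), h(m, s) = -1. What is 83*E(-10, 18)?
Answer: -12533/42 ≈ -298.40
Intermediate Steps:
Z = 5/84 (Z = -5*1/((-1 + 8)*(-4 - 8)) = -5/((-12*7)) = -5/(-84) = -5*(-1/84) = 5/84 ≈ 0.059524)
E(H, j) = -3 + 5*H/84 (E(H, j) = 5*H/84 + (-2 - 1) = 5*H/84 - 3 = -3 + 5*H/84)
83*E(-10, 18) = 83*(-3 + (5/84)*(-10)) = 83*(-3 - 25/42) = 83*(-151/42) = -12533/42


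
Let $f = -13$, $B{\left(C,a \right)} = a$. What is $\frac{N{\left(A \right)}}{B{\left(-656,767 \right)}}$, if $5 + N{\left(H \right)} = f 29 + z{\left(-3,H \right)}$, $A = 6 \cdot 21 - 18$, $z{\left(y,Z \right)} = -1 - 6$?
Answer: $- \frac{389}{767} \approx -0.50717$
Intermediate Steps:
$z{\left(y,Z \right)} = -7$ ($z{\left(y,Z \right)} = -1 - 6 = -7$)
$A = 108$ ($A = 126 - 18 = 108$)
$N{\left(H \right)} = -389$ ($N{\left(H \right)} = -5 - 384 = -389$)
$\frac{N{\left(A \right)}}{B{\left(-656,767 \right)}} = - \frac{389}{767}$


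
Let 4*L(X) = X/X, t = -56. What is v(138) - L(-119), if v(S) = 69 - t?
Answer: 499/4 ≈ 124.75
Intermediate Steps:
L(X) = ¼ (L(X) = (X/X)/4 = (¼)*1 = ¼)
v(S) = 125 (v(S) = 69 - 1*(-56) = 69 + 56 = 125)
v(138) - L(-119) = 125 - 1*¼ = 125 - ¼ = 499/4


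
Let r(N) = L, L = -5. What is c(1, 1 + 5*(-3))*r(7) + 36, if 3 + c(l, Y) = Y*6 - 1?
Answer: 476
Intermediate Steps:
c(l, Y) = -4 + 6*Y (c(l, Y) = -3 + (Y*6 - 1) = -3 + (6*Y - 1) = -3 + (-1 + 6*Y) = -4 + 6*Y)
r(N) = -5
c(1, 1 + 5*(-3))*r(7) + 36 = (-4 + 6*(1 + 5*(-3)))*(-5) + 36 = (-4 + 6*(1 - 15))*(-5) + 36 = (-4 + 6*(-14))*(-5) + 36 = (-4 - 84)*(-5) + 36 = -88*(-5) + 36 = 440 + 36 = 476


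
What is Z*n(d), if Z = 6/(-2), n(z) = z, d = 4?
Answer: -12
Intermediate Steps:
Z = -3 (Z = 6*(-½) = -3)
Z*n(d) = -3*4 = -12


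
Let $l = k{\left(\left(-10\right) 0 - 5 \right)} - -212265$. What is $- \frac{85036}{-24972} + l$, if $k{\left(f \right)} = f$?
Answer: $\frac{1325160439}{6243} \approx 2.1226 \cdot 10^{5}$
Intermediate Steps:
$l = 212260$ ($l = \left(\left(-10\right) 0 - 5\right) - -212265 = \left(0 - 5\right) + 212265 = -5 + 212265 = 212260$)
$- \frac{85036}{-24972} + l = - \frac{85036}{-24972} + 212260 = \left(-85036\right) \left(- \frac{1}{24972}\right) + 212260 = \frac{21259}{6243} + 212260 = \frac{1325160439}{6243}$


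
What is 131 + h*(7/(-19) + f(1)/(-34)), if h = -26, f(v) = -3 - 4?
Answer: 43678/323 ≈ 135.23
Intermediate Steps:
f(v) = -7
131 + h*(7/(-19) + f(1)/(-34)) = 131 - 26*(7/(-19) - 7/(-34)) = 131 - 26*(7*(-1/19) - 7*(-1/34)) = 131 - 26*(-7/19 + 7/34) = 131 - 26*(-105/646) = 131 + 1365/323 = 43678/323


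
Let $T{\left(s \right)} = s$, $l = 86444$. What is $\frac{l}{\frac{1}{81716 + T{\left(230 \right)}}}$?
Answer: $7083740024$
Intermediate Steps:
$\frac{l}{\frac{1}{81716 + T{\left(230 \right)}}} = \frac{86444}{\frac{1}{81716 + 230}} = \frac{86444}{\frac{1}{81946}} = 86444 \frac{1}{\frac{1}{81946}} = 86444 \cdot 81946 = 7083740024$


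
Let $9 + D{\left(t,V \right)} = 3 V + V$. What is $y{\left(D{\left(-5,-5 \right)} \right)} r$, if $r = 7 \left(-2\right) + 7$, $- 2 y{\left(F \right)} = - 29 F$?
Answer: $\frac{5887}{2} \approx 2943.5$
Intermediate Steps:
$D{\left(t,V \right)} = -9 + 4 V$ ($D{\left(t,V \right)} = -9 + \left(3 V + V\right) = -9 + 4 V$)
$y{\left(F \right)} = \frac{29 F}{2}$ ($y{\left(F \right)} = - \frac{\left(-29\right) F}{2} = \frac{29 F}{2}$)
$r = -7$ ($r = -14 + 7 = -7$)
$y{\left(D{\left(-5,-5 \right)} \right)} r = \frac{29 \left(-9 + 4 \left(-5\right)\right)}{2} \left(-7\right) = \frac{29 \left(-9 - 20\right)}{2} \left(-7\right) = \frac{29}{2} \left(-29\right) \left(-7\right) = \left(- \frac{841}{2}\right) \left(-7\right) = \frac{5887}{2}$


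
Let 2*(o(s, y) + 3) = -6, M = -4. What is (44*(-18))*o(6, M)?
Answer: 4752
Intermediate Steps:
o(s, y) = -6 (o(s, y) = -3 + (½)*(-6) = -3 - 3 = -6)
(44*(-18))*o(6, M) = (44*(-18))*(-6) = -792*(-6) = 4752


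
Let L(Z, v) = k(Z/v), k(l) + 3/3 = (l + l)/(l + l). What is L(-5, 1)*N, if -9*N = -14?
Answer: 0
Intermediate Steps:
N = 14/9 (N = -⅑*(-14) = 14/9 ≈ 1.5556)
k(l) = 0 (k(l) = -1 + (l + l)/(l + l) = -1 + (2*l)/((2*l)) = -1 + (2*l)*(1/(2*l)) = -1 + 1 = 0)
L(Z, v) = 0
L(-5, 1)*N = 0*(14/9) = 0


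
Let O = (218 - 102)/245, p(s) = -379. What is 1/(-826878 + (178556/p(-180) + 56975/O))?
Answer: -43964/31083163263 ≈ -1.4144e-6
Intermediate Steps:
O = 116/245 (O = 116*(1/245) = 116/245 ≈ 0.47347)
1/(-826878 + (178556/p(-180) + 56975/O)) = 1/(-826878 + (178556/(-379) + 56975/(116/245))) = 1/(-826878 + (178556*(-1/379) + 56975*(245/116))) = 1/(-826878 + (-178556/379 + 13958875/116)) = 1/(-826878 + 5269701129/43964) = 1/(-31083163263/43964) = -43964/31083163263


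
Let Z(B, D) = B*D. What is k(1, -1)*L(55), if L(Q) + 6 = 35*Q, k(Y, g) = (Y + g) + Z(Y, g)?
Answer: -1919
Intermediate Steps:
k(Y, g) = Y + g + Y*g (k(Y, g) = (Y + g) + Y*g = Y + g + Y*g)
L(Q) = -6 + 35*Q
k(1, -1)*L(55) = (1 - 1 + 1*(-1))*(-6 + 35*55) = (1 - 1 - 1)*(-6 + 1925) = -1*1919 = -1919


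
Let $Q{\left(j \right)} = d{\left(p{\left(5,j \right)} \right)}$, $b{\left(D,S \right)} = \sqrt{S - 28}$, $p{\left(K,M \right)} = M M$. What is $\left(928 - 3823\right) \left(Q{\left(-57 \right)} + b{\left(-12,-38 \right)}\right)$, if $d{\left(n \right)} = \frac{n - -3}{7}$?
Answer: $- \frac{9414540}{7} - 2895 i \sqrt{66} \approx -1.3449 \cdot 10^{6} - 23519.0 i$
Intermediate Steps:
$p{\left(K,M \right)} = M^{2}$
$d{\left(n \right)} = \frac{3}{7} + \frac{n}{7}$ ($d{\left(n \right)} = \left(n + 3\right) \frac{1}{7} = \left(3 + n\right) \frac{1}{7} = \frac{3}{7} + \frac{n}{7}$)
$b{\left(D,S \right)} = \sqrt{-28 + S}$
$Q{\left(j \right)} = \frac{3}{7} + \frac{j^{2}}{7}$
$\left(928 - 3823\right) \left(Q{\left(-57 \right)} + b{\left(-12,-38 \right)}\right) = \left(928 - 3823\right) \left(\left(\frac{3}{7} + \frac{\left(-57\right)^{2}}{7}\right) + \sqrt{-28 - 38}\right) = - 2895 \left(\left(\frac{3}{7} + \frac{1}{7} \cdot 3249\right) + \sqrt{-66}\right) = - 2895 \left(\left(\frac{3}{7} + \frac{3249}{7}\right) + i \sqrt{66}\right) = - 2895 \left(\frac{3252}{7} + i \sqrt{66}\right) = - \frac{9414540}{7} - 2895 i \sqrt{66}$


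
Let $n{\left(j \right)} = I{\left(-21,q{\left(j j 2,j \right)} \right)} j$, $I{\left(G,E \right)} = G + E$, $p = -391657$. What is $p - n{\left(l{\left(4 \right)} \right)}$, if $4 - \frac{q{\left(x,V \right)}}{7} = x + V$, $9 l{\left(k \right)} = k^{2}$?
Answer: $- \frac{285453553}{729} \approx -3.9157 \cdot 10^{5}$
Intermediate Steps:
$l{\left(k \right)} = \frac{k^{2}}{9}$
$q{\left(x,V \right)} = 28 - 7 V - 7 x$ ($q{\left(x,V \right)} = 28 - 7 \left(x + V\right) = 28 - 7 \left(V + x\right) = 28 - \left(7 V + 7 x\right) = 28 - 7 V - 7 x$)
$I{\left(G,E \right)} = E + G$
$n{\left(j \right)} = j \left(7 - 14 j^{2} - 7 j\right)$ ($n{\left(j \right)} = \left(\left(28 - 7 j - 7 j j 2\right) - 21\right) j = \left(\left(28 - 7 j - 7 j^{2} \cdot 2\right) - 21\right) j = \left(\left(28 - 7 j - 7 \cdot 2 j^{2}\right) - 21\right) j = \left(\left(28 - 7 j - 14 j^{2}\right) - 21\right) j = \left(\left(28 - 14 j^{2} - 7 j\right) - 21\right) j = \left(7 - 14 j^{2} - 7 j\right) j = j \left(7 - 14 j^{2} - 7 j\right)$)
$p - n{\left(l{\left(4 \right)} \right)} = -391657 - 7 \frac{4^{2}}{9} \left(1 - \frac{4^{2}}{9} - 2 \left(\frac{4^{2}}{9}\right)^{2}\right) = -391657 - 7 \cdot \frac{1}{9} \cdot 16 \left(1 - \frac{1}{9} \cdot 16 - 2 \left(\frac{1}{9} \cdot 16\right)^{2}\right) = -391657 - 7 \cdot \frac{16}{9} \left(1 - \frac{16}{9} - 2 \left(\frac{16}{9}\right)^{2}\right) = -391657 - 7 \cdot \frac{16}{9} \left(1 - \frac{16}{9} - \frac{512}{81}\right) = -391657 - 7 \cdot \frac{16}{9} \left(- \frac{575}{81}\right) = -391657 - - \frac{64400}{729} = -391657 + \frac{64400}{729} = - \frac{285453553}{729}$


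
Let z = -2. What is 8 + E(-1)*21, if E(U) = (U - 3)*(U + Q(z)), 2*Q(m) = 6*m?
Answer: 596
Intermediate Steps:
Q(m) = 3*m (Q(m) = (6*m)/2 = 3*m)
E(U) = (-6 + U)*(-3 + U) (E(U) = (U - 3)*(U + 3*(-2)) = (-3 + U)*(U - 6) = (-3 + U)*(-6 + U) = (-6 + U)*(-3 + U))
8 + E(-1)*21 = 8 + (18 + (-1)² - 9*(-1))*21 = 8 + (18 + 1 + 9)*21 = 8 + 28*21 = 8 + 588 = 596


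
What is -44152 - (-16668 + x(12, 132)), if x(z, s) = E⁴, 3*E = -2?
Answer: -2226220/81 ≈ -27484.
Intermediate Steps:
E = -⅔ (E = (⅓)*(-2) = -⅔ ≈ -0.66667)
x(z, s) = 16/81 (x(z, s) = (-⅔)⁴ = 16/81)
-44152 - (-16668 + x(12, 132)) = -44152 - (-16668 + 16/81) = -44152 - 1*(-1350092/81) = -44152 + 1350092/81 = -2226220/81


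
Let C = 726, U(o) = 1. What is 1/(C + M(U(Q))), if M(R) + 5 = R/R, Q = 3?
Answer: 1/722 ≈ 0.0013850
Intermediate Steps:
M(R) = -4 (M(R) = -5 + R/R = -5 + 1 = -4)
1/(C + M(U(Q))) = 1/(726 - 4) = 1/722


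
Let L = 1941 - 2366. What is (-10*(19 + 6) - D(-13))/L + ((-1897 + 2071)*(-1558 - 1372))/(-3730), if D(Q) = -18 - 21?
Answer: 21746053/158525 ≈ 137.18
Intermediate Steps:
D(Q) = -39
L = -425
(-10*(19 + 6) - D(-13))/L + ((-1897 + 2071)*(-1558 - 1372))/(-3730) = (-10*(19 + 6) - 1*(-39))/(-425) + ((-1897 + 2071)*(-1558 - 1372))/(-3730) = (-10*25 + 39)*(-1/425) + (174*(-2930))*(-1/3730) = (-250 + 39)*(-1/425) - 509820*(-1/3730) = -211*(-1/425) + 50982/373 = 211/425 + 50982/373 = 21746053/158525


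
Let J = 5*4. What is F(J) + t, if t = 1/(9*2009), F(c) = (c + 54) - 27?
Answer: 849808/18081 ≈ 47.000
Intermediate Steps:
J = 20
F(c) = 27 + c (F(c) = (54 + c) - 27 = 27 + c)
t = 1/18081 ≈ 5.5307e-5
F(J) + t = (27 + 20) + 1/18081 = 47 + 1/18081 = 849808/18081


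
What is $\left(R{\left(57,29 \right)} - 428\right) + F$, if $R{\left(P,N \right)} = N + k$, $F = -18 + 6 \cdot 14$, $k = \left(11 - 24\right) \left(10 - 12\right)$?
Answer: $-307$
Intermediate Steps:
$k = 26$ ($k = \left(-13\right) \left(-2\right) = 26$)
$F = 66$ ($F = -18 + 84 = 66$)
$R{\left(P,N \right)} = 26 + N$ ($R{\left(P,N \right)} = N + 26 = 26 + N$)
$\left(R{\left(57,29 \right)} - 428\right) + F = \left(\left(26 + 29\right) - 428\right) + 66 = \left(55 - 428\right) + 66 = -373 + 66 = -307$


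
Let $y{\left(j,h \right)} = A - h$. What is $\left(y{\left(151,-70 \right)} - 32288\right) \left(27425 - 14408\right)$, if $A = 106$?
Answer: $-418001904$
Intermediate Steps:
$y{\left(j,h \right)} = 106 - h$
$\left(y{\left(151,-70 \right)} - 32288\right) \left(27425 - 14408\right) = \left(\left(106 - -70\right) - 32288\right) \left(27425 - 14408\right) = \left(\left(106 + 70\right) - 32288\right) 13017 = \left(176 - 32288\right) 13017 = \left(-32112\right) 13017 = -418001904$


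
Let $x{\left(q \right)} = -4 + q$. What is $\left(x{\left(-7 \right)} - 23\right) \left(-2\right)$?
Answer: $68$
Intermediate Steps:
$\left(x{\left(-7 \right)} - 23\right) \left(-2\right) = \left(\left(-4 - 7\right) - 23\right) \left(-2\right) = \left(-11 - 23\right) \left(-2\right) = \left(-34\right) \left(-2\right) = 68$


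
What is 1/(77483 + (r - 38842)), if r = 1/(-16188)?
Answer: 16188/625520507 ≈ 2.5879e-5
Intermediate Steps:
r = -1/16188 ≈ -6.1774e-5
1/(77483 + (r - 38842)) = 1/(77483 + (-1/16188 - 38842)) = 1/(77483 - 628774297/16188) = 1/(625520507/16188) = 16188/625520507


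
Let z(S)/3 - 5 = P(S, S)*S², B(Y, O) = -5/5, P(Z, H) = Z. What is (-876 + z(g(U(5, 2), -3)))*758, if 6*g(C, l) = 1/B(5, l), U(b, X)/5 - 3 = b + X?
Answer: -23495347/36 ≈ -6.5265e+5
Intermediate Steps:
B(Y, O) = -1 (B(Y, O) = -5*⅕ = -1)
U(b, X) = 15 + 5*X + 5*b (U(b, X) = 15 + 5*(b + X) = 15 + 5*(X + b) = 15 + (5*X + 5*b) = 15 + 5*X + 5*b)
g(C, l) = -⅙ (g(C, l) = (⅙)/(-1) = (⅙)*(-1) = -⅙)
z(S) = 15 + 3*S³ (z(S) = 15 + 3*(S*S²) = 15 + 3*S³)
(-876 + z(g(U(5, 2), -3)))*758 = (-876 + (15 + 3*(-⅙)³))*758 = (-876 + (15 + 3*(-1/216)))*758 = (-876 + (15 - 1/72))*758 = (-876 + 1079/72)*758 = -61993/72*758 = -23495347/36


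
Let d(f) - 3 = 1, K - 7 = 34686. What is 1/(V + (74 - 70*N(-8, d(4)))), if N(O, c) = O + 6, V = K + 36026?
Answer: 1/70933 ≈ 1.4098e-5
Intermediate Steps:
K = 34693 (K = 7 + 34686 = 34693)
d(f) = 4 (d(f) = 3 + 1 = 4)
V = 70719 (V = 34693 + 36026 = 70719)
N(O, c) = 6 + O
1/(V + (74 - 70*N(-8, d(4)))) = 1/(70719 + (74 - 70*(6 - 8))) = 1/(70719 + (74 - 70*(-2))) = 1/(70719 + (74 + 140)) = 1/(70719 + 214) = 1/70933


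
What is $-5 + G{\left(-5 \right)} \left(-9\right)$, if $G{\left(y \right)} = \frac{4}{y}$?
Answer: $\frac{11}{5} \approx 2.2$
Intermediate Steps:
$-5 + G{\left(-5 \right)} \left(-9\right) = -5 + \frac{4}{-5} \left(-9\right) = -5 + 4 \left(- \frac{1}{5}\right) \left(-9\right) = -5 - - \frac{36}{5} = -5 + \frac{36}{5} = \frac{11}{5}$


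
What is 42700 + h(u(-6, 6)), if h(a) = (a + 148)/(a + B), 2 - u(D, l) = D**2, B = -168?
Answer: 4312643/101 ≈ 42699.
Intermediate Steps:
u(D, l) = 2 - D**2
h(a) = (148 + a)/(-168 + a) (h(a) = (a + 148)/(a - 168) = (148 + a)/(-168 + a))
42700 + h(u(-6, 6)) = 42700 + (148 + (2 - 1*(-6)**2))/(-168 + (2 - 1*(-6)**2)) = 42700 + (148 + (2 - 1*36))/(-168 + (2 - 1*36)) = 42700 + (148 + (2 - 36))/(-168 + (2 - 36)) = 42700 + (148 - 34)/(-168 - 34) = 42700 + 114/(-202) = 42700 - 1/202*114 = 42700 - 57/101 = 4312643/101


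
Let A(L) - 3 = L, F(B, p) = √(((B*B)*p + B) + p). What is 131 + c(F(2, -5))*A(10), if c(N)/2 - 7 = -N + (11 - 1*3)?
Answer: 521 - 26*I*√23 ≈ 521.0 - 124.69*I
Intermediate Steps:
F(B, p) = √(B + p + p*B²) (F(B, p) = √((B²*p + B) + p) = √((p*B² + B) + p) = √((B + p*B²) + p) = √(B + p + p*B²))
A(L) = 3 + L
c(N) = 30 - 2*N (c(N) = 14 + 2*(-N + (11 - 1*3)) = 14 + 2*(-N + (11 - 3)) = 14 + 2*(-N + 8) = 14 + 2*(8 - N) = 14 + (16 - 2*N) = 30 - 2*N)
131 + c(F(2, -5))*A(10) = 131 + (30 - 2*√(2 - 5 - 5*2²))*(3 + 10) = 131 + (30 - 2*√(2 - 5 - 5*4))*13 = 131 + (30 - 2*√(2 - 5 - 20))*13 = 131 + (30 - 2*I*√23)*13 = 131 + (390 - 26*I*√23) = 521 - 26*I*√23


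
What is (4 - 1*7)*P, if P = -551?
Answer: 1653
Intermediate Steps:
(4 - 1*7)*P = (4 - 1*7)*(-551) = (4 - 7)*(-551) = -3*(-551) = 1653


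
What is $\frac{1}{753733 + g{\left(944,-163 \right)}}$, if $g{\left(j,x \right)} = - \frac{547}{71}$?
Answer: $\frac{71}{53514496} \approx 1.3267 \cdot 10^{-6}$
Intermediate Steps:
$g{\left(j,x \right)} = - \frac{547}{71}$ ($g{\left(j,x \right)} = \left(-547\right) \frac{1}{71} = - \frac{547}{71}$)
$\frac{1}{753733 + g{\left(944,-163 \right)}} = \frac{1}{753733 - \frac{547}{71}} = \frac{1}{\frac{53514496}{71}} = \frac{71}{53514496}$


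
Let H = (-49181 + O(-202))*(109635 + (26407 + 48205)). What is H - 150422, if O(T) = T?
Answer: -9098820023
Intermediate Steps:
H = -9098669601 (H = (-49181 - 202)*(109635 + (26407 + 48205)) = -49383*(109635 + 74612) = -49383*184247 = -9098669601)
H - 150422 = -9098669601 - 150422 = -9098820023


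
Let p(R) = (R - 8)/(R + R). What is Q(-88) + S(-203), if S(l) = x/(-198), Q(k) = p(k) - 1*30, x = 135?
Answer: -663/22 ≈ -30.136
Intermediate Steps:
p(R) = (-8 + R)/(2*R) (p(R) = (-8 + R)/((2*R)) = (-8 + R)*(1/(2*R)) = (-8 + R)/(2*R))
Q(k) = -30 + (-8 + k)/(2*k) (Q(k) = (-8 + k)/(2*k) - 1*30 = (-8 + k)/(2*k) - 30 = -30 + (-8 + k)/(2*k))
S(l) = -15/22 (S(l) = 135/(-198) = 135*(-1/198) = -15/22)
Q(-88) + S(-203) = (-59/2 - 4/(-88)) - 15/22 = (-59/2 - 4*(-1/88)) - 15/22 = (-59/2 + 1/22) - 15/22 = -324/11 - 15/22 = -663/22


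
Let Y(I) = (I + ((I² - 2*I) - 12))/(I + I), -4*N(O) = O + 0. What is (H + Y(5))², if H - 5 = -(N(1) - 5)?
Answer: 48841/400 ≈ 122.10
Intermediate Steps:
N(O) = -O/4 (N(O) = -(O + 0)/4 = -O/4)
H = 41/4 (H = 5 - (-¼*1 - 5) = 5 - (-¼ - 5) = 5 - 1*(-21/4) = 5 + 21/4 = 41/4 ≈ 10.250)
Y(I) = (-12 + I² - I)/(2*I) (Y(I) = (I + (-12 + I² - 2*I))/((2*I)) = (-12 + I² - I)*(1/(2*I)) = (-12 + I² - I)/(2*I))
(H + Y(5))² = (41/4 + (½)*(-12 + 5*(-1 + 5))/5)² = (41/4 + (½)*(⅕)*(-12 + 5*4))² = (41/4 + (½)*(⅕)*(-12 + 20))² = (41/4 + (½)*(⅕)*8)² = (41/4 + ⅘)² = (221/20)² = 48841/400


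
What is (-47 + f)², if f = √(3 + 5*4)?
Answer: (47 - √23)² ≈ 1781.2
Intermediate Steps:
f = √23 (f = √(3 + 20) = √23 ≈ 4.7958)
(-47 + f)² = (-47 + √23)²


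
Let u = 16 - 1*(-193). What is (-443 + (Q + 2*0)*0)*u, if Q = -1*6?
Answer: -92587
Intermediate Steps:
Q = -6
u = 209 (u = 16 + 193 = 209)
(-443 + (Q + 2*0)*0)*u = (-443 + (-6 + 2*0)*0)*209 = (-443 + (-6 + 0)*0)*209 = (-443 - 6*0)*209 = (-443 + 0)*209 = -443*209 = -92587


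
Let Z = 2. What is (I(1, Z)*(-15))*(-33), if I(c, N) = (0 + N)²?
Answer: 1980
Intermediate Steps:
I(c, N) = N²
(I(1, Z)*(-15))*(-33) = (2²*(-15))*(-33) = (4*(-15))*(-33) = -60*(-33) = 1980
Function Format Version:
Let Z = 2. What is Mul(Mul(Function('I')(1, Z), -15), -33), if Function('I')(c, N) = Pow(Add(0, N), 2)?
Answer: 1980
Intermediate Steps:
Function('I')(c, N) = Pow(N, 2)
Mul(Mul(Function('I')(1, Z), -15), -33) = Mul(Mul(Pow(2, 2), -15), -33) = Mul(Mul(4, -15), -33) = Mul(-60, -33) = 1980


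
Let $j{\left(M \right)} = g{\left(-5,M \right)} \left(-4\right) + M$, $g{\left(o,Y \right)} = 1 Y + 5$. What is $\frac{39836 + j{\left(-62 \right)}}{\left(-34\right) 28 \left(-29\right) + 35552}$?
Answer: $\frac{20001}{31580} \approx 0.63334$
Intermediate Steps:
$g{\left(o,Y \right)} = 5 + Y$ ($g{\left(o,Y \right)} = Y + 5 = 5 + Y$)
$j{\left(M \right)} = -20 - 3 M$ ($j{\left(M \right)} = \left(5 + M\right) \left(-4\right) + M = \left(-20 - 4 M\right) + M = -20 - 3 M$)
$\frac{39836 + j{\left(-62 \right)}}{\left(-34\right) 28 \left(-29\right) + 35552} = \frac{39836 - -166}{\left(-34\right) 28 \left(-29\right) + 35552} = \frac{39836 + \left(-20 + 186\right)}{\left(-952\right) \left(-29\right) + 35552} = \frac{39836 + 166}{27608 + 35552} = \frac{40002}{63160} = 40002 \cdot \frac{1}{63160} = \frac{20001}{31580}$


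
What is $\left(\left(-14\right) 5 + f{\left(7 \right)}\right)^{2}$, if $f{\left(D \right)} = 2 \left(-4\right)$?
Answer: $6084$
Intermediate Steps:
$f{\left(D \right)} = -8$
$\left(\left(-14\right) 5 + f{\left(7 \right)}\right)^{2} = \left(\left(-14\right) 5 - 8\right)^{2} = \left(-70 - 8\right)^{2} = \left(-78\right)^{2} = 6084$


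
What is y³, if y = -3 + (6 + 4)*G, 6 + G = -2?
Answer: -571787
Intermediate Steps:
G = -8 (G = -6 - 2 = -8)
y = -83 (y = -3 + (6 + 4)*(-8) = -3 + 10*(-8) = -3 - 80 = -83)
y³ = (-83)³ = -571787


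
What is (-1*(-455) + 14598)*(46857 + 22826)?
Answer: 1048938199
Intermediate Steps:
(-1*(-455) + 14598)*(46857 + 22826) = (455 + 14598)*69683 = 15053*69683 = 1048938199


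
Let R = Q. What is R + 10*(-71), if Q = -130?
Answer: -840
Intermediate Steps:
R = -130
R + 10*(-71) = -130 + 10*(-71) = -130 - 710 = -840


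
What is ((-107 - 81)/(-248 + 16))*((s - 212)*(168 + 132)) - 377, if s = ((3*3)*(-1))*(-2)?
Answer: -1378633/29 ≈ -47539.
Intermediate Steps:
s = 18 (s = (9*(-1))*(-2) = -9*(-2) = 18)
((-107 - 81)/(-248 + 16))*((s - 212)*(168 + 132)) - 377 = ((-107 - 81)/(-248 + 16))*((18 - 212)*(168 + 132)) - 377 = (-188/(-232))*(-194*300) - 377 = -188*(-1/232)*(-58200) - 377 = (47/58)*(-58200) - 377 = -1367700/29 - 377 = -1378633/29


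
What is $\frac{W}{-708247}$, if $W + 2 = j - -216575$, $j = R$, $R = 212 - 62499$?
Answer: $- \frac{154286}{708247} \approx -0.21784$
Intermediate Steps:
$R = -62287$ ($R = 212 - 62499 = -62287$)
$j = -62287$
$W = 154286$ ($W = -2 - -154288 = -2 + \left(-62287 + 216575\right) = -2 + 154288 = 154286$)
$\frac{W}{-708247} = \frac{154286}{-708247} = 154286 \left(- \frac{1}{708247}\right) = - \frac{154286}{708247}$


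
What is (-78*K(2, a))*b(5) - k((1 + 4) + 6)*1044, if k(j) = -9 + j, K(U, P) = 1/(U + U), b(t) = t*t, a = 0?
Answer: -5151/2 ≈ -2575.5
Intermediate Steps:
b(t) = t²
K(U, P) = 1/(2*U)
(-78*K(2, a))*b(5) - k((1 + 4) + 6)*1044 = -39/2*5² - (-9 + ((1 + 4) + 6))*1044 = -39/2*25 - (-9 + (5 + 6))*1044 = -78*¼*25 - (-9 + 11)*1044 = -39/2*25 - 2*1044 = -975/2 - 1*2088 = -975/2 - 2088 = -5151/2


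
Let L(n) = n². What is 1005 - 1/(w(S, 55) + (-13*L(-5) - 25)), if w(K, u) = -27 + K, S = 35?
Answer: 343711/342 ≈ 1005.0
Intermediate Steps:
1005 - 1/(w(S, 55) + (-13*L(-5) - 25)) = 1005 - 1/((-27 + 35) + (-13*(-5)² - 25)) = 1005 - 1/(8 + (-13*25 - 25)) = 1005 - 1/(8 + (-325 - 25)) = 1005 - 1/(8 - 350) = 1005 - 1/(-342) = 1005 - 1*(-1/342) = 1005 + 1/342 = 343711/342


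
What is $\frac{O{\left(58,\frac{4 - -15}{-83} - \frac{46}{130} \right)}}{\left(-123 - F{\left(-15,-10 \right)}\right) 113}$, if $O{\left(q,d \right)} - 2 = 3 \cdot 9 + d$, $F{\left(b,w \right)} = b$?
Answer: $- \frac{153311}{65840580} \approx -0.0023285$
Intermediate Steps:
$O{\left(q,d \right)} = 29 + d$ ($O{\left(q,d \right)} = 2 + \left(3 \cdot 9 + d\right) = 2 + \left(27 + d\right) = 29 + d$)
$\frac{O{\left(58,\frac{4 - -15}{-83} - \frac{46}{130} \right)}}{\left(-123 - F{\left(-15,-10 \right)}\right) 113} = \frac{29 - \left(\frac{23}{65} - \frac{4 - -15}{-83}\right)}{\left(-123 - -15\right) 113} = \frac{29 - \left(\frac{23}{65} - \left(4 + 15\right) \left(- \frac{1}{83}\right)\right)}{\left(-123 + 15\right) 113} = \frac{29 + \left(19 \left(- \frac{1}{83}\right) - \frac{23}{65}\right)}{\left(-108\right) 113} = \frac{29 - \frac{3144}{5395}}{-12204} = \left(29 - \frac{3144}{5395}\right) \left(- \frac{1}{12204}\right) = \frac{153311}{5395} \left(- \frac{1}{12204}\right) = - \frac{153311}{65840580}$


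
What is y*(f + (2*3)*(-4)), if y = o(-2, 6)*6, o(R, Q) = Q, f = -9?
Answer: -1188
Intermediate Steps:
y = 36 (y = 6*6 = 36)
y*(f + (2*3)*(-4)) = 36*(-9 + (2*3)*(-4)) = 36*(-9 + 6*(-4)) = 36*(-9 - 24) = 36*(-33) = -1188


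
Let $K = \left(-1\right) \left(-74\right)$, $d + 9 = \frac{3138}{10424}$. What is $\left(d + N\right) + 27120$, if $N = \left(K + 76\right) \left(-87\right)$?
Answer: $\frac{73287501}{5212} \approx 14061.0$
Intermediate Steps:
$d = - \frac{45339}{5212}$ ($d = -9 + \frac{3138}{10424} = -9 + 3138 \cdot \frac{1}{10424} = -9 + \frac{1569}{5212} = - \frac{45339}{5212} \approx -8.699$)
$K = 74$
$N = -13050$ ($N = \left(74 + 76\right) \left(-87\right) = 150 \left(-87\right) = -13050$)
$\left(d + N\right) + 27120 = \left(- \frac{45339}{5212} - 13050\right) + 27120 = - \frac{68061939}{5212} + 27120 = \frac{73287501}{5212}$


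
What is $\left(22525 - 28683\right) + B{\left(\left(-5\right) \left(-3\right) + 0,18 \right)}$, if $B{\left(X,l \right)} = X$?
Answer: $-6143$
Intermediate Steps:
$\left(22525 - 28683\right) + B{\left(\left(-5\right) \left(-3\right) + 0,18 \right)} = \left(22525 - 28683\right) + \left(\left(-5\right) \left(-3\right) + 0\right) = -6158 + \left(15 + 0\right) = -6158 + 15 = -6143$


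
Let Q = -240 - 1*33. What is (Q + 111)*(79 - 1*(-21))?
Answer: -16200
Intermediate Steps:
Q = -273 (Q = -240 - 33 = -273)
(Q + 111)*(79 - 1*(-21)) = (-273 + 111)*(79 - 1*(-21)) = -162*(79 + 21) = -162*100 = -16200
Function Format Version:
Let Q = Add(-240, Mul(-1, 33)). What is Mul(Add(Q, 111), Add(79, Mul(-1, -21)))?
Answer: -16200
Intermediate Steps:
Q = -273 (Q = Add(-240, -33) = -273)
Mul(Add(Q, 111), Add(79, Mul(-1, -21))) = Mul(Add(-273, 111), Add(79, Mul(-1, -21))) = Mul(-162, Add(79, 21)) = Mul(-162, 100) = -16200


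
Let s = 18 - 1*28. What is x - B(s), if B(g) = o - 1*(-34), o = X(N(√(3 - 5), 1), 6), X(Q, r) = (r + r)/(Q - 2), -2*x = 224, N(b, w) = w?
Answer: -134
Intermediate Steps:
s = -10 (s = 18 - 28 = -10)
x = -112 (x = -½*224 = -112)
X(Q, r) = 2*r/(-2 + Q) (X(Q, r) = (2*r)/(-2 + Q) = 2*r/(-2 + Q))
o = -12 (o = 2*6/(-2 + 1) = 2*6/(-1) = 2*6*(-1) = -12)
B(g) = 22 (B(g) = -12 - 1*(-34) = -12 + 34 = 22)
x - B(s) = -112 - 1*22 = -112 - 22 = -134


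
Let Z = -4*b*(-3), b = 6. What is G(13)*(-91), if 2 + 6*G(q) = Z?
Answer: -3185/3 ≈ -1061.7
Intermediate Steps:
Z = 72 (Z = -4*6*(-3) = -24*(-3) = 72)
G(q) = 35/3 (G(q) = -⅓ + (⅙)*72 = -⅓ + 12 = 35/3)
G(13)*(-91) = (35/3)*(-91) = -3185/3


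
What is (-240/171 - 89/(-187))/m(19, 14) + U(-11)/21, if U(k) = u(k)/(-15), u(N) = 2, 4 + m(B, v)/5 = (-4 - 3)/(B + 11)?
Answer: 5326348/142137765 ≈ 0.037473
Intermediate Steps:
m(B, v) = -20 - 35/(11 + B) (m(B, v) = -20 + 5*((-4 - 3)/(B + 11)) = -20 + 5*(-7/(11 + B)) = -20 - 35/(11 + B))
U(k) = -2/15 (U(k) = 2/(-15) = 2*(-1/15) = -2/15)
(-240/171 - 89/(-187))/m(19, 14) + U(-11)/21 = (-240/171 - 89/(-187))/((5*(-51 - 4*19)/(11 + 19))) - 2/15/21 = (-240*1/171 - 89*(-1/187))/((5*(-51 - 76)/30)) - 2/15*1/21 = (-80/57 + 89/187)/((5*(1/30)*(-127))) - 2/315 = -9887/(10659*(-127/6)) - 2/315 = -9887/10659*(-6/127) - 2/315 = 19774/451231 - 2/315 = 5326348/142137765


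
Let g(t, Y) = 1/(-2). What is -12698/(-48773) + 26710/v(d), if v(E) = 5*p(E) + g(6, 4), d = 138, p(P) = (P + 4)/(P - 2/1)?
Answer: 88589500498/15656133 ≈ 5658.5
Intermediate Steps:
g(t, Y) = -1/2
p(P) = (4 + P)/(-2 + P) (p(P) = (4 + P)/(P - 2*1) = (4 + P)/(P - 2) = (4 + P)/(-2 + P))
v(E) = -1/2 + 5*(4 + E)/(-2 + E) (v(E) = 5*((4 + E)/(-2 + E)) - 1/2 = 5*(4 + E)/(-2 + E) - 1/2 = -1/2 + 5*(4 + E)/(-2 + E))
-12698/(-48773) + 26710/v(d) = -12698/(-48773) + 26710/((3*(14 + 3*138)/(2*(-2 + 138)))) = -12698*(-1/48773) + 26710/(((3/2)*(14 + 414)/136)) = 12698/48773 + 26710/(((3/2)*(1/136)*428)) = 12698/48773 + 26710/(321/68) = 12698/48773 + 26710*(68/321) = 12698/48773 + 1816280/321 = 88589500498/15656133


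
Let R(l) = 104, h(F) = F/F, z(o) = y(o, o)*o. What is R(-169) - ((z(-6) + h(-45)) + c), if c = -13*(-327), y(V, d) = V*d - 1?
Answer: -3938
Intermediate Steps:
y(V, d) = -1 + V*d
z(o) = o*(-1 + o²) (z(o) = (-1 + o*o)*o = (-1 + o²)*o = o*(-1 + o²))
h(F) = 1
c = 4251
R(-169) - ((z(-6) + h(-45)) + c) = 104 - ((((-6)³ - 1*(-6)) + 1) + 4251) = 104 - (((-216 + 6) + 1) + 4251) = 104 - ((-210 + 1) + 4251) = 104 - (-209 + 4251) = 104 - 1*4042 = 104 - 4042 = -3938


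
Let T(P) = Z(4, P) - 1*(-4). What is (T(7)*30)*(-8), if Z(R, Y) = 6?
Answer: -2400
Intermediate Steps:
T(P) = 10 (T(P) = 6 - 1*(-4) = 6 + 4 = 10)
(T(7)*30)*(-8) = (10*30)*(-8) = 300*(-8) = -2400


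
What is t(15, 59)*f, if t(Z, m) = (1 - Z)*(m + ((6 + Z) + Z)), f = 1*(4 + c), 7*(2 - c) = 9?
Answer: -6270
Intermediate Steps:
c = 5/7 (c = 2 - ⅐*9 = 2 - 9/7 = 5/7 ≈ 0.71429)
f = 33/7 (f = 1*(4 + 5/7) = 1*(33/7) = 33/7 ≈ 4.7143)
t(Z, m) = (1 - Z)*(6 + m + 2*Z) (t(Z, m) = (1 - Z)*(m + (6 + 2*Z)) = (1 - Z)*(6 + m + 2*Z))
t(15, 59)*f = (6 + 59 - 4*15 - 2*15² - 1*15*59)*(33/7) = (6 + 59 - 60 - 2*225 - 885)*(33/7) = (6 + 59 - 60 - 450 - 885)*(33/7) = -1330*33/7 = -6270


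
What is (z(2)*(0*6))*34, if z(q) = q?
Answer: 0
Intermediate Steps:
(z(2)*(0*6))*34 = (2*(0*6))*34 = (2*0)*34 = 0*34 = 0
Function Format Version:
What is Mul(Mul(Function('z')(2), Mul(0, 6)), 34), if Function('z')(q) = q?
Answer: 0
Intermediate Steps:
Mul(Mul(Function('z')(2), Mul(0, 6)), 34) = Mul(Mul(2, Mul(0, 6)), 34) = Mul(Mul(2, 0), 34) = Mul(0, 34) = 0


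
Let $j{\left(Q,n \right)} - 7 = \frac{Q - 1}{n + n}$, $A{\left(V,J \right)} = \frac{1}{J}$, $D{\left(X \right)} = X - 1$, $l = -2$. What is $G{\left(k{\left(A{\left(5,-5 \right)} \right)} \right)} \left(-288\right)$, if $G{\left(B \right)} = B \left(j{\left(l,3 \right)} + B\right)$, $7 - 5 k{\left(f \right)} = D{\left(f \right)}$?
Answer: $- \frac{2402928}{625} \approx -3844.7$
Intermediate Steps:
$D{\left(X \right)} = -1 + X$ ($D{\left(X \right)} = X - 1 = -1 + X$)
$j{\left(Q,n \right)} = 7 + \frac{-1 + Q}{2 n}$ ($j{\left(Q,n \right)} = 7 + \frac{Q - 1}{n + n} = 7 + \frac{-1 + Q}{2 n}$)
$k{\left(f \right)} = \frac{8}{5} - \frac{f}{5}$ ($k{\left(f \right)} = \frac{7}{5} - \frac{-1 + f}{5} = \frac{7}{5} - \left(- \frac{1}{5} + \frac{f}{5}\right) = \frac{8}{5} - \frac{f}{5}$)
$G{\left(B \right)} = B \left(\frac{13}{2} + B\right)$ ($G{\left(B \right)} = B \left(\frac{-1 - 2 + 14 \cdot 3}{2 \cdot 3} + B\right) = B \left(\frac{1}{2} \cdot \frac{1}{3} \left(-1 - 2 + 42\right) + B\right) = B \left(\frac{1}{2} \cdot \frac{1}{3} \cdot 39 + B\right) = B \left(\frac{13}{2} + B\right)$)
$G{\left(k{\left(A{\left(5,-5 \right)} \right)} \right)} \left(-288\right) = \frac{\left(\frac{8}{5} - \frac{1}{5 \left(-5\right)}\right) \left(13 + 2 \left(\frac{8}{5} - \frac{1}{5 \left(-5\right)}\right)\right)}{2} \left(-288\right) = \frac{\left(\frac{8}{5} - - \frac{1}{25}\right) \left(13 + 2 \left(\frac{8}{5} - - \frac{1}{25}\right)\right)}{2} \left(-288\right) = \frac{\left(\frac{8}{5} + \frac{1}{25}\right) \left(13 + 2 \left(\frac{8}{5} + \frac{1}{25}\right)\right)}{2} \left(-288\right) = \frac{1}{2} \cdot \frac{41}{25} \left(13 + 2 \cdot \frac{41}{25}\right) \left(-288\right) = \frac{1}{2} \cdot \frac{41}{25} \left(13 + \frac{82}{25}\right) \left(-288\right) = \frac{1}{2} \cdot \frac{41}{25} \cdot \frac{407}{25} \left(-288\right) = \frac{16687}{1250} \left(-288\right) = - \frac{2402928}{625}$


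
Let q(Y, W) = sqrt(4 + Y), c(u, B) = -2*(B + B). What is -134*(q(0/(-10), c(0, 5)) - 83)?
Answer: 10854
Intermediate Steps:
c(u, B) = -4*B
-134*(q(0/(-10), c(0, 5)) - 83) = -134*(sqrt(4 + 0/(-10)) - 83) = -134*(sqrt(4 + 0*(-1/10)) - 83) = -134*(sqrt(4 + 0) - 83) = -134*(sqrt(4) - 83) = -134*(2 - 83) = -134*(-81) = 10854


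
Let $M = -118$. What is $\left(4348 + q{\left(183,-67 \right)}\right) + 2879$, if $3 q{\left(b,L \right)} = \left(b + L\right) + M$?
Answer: $\frac{21679}{3} \approx 7226.3$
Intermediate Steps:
$q{\left(b,L \right)} = - \frac{118}{3} + \frac{L}{3} + \frac{b}{3}$ ($q{\left(b,L \right)} = \frac{\left(b + L\right) - 118}{3} = \frac{\left(L + b\right) - 118}{3} = \frac{-118 + L + b}{3} = - \frac{118}{3} + \frac{L}{3} + \frac{b}{3}$)
$\left(4348 + q{\left(183,-67 \right)}\right) + 2879 = \left(4348 + \left(- \frac{118}{3} + \frac{1}{3} \left(-67\right) + \frac{1}{3} \cdot 183\right)\right) + 2879 = \left(4348 - \frac{2}{3}\right) + 2879 = \frac{13042}{3} + 2879 = \frac{21679}{3}$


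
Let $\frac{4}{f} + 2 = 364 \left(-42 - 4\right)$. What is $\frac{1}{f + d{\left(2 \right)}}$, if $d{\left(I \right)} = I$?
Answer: $\frac{8373}{16744} \approx 0.50006$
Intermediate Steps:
$f = - \frac{2}{8373}$ ($f = \frac{4}{-2 + 364 \left(-42 - 4\right)} = \frac{4}{-2 + 364 \left(-46\right)} = \frac{4}{-2 - 16744} = \frac{4}{-16746} = 4 \left(- \frac{1}{16746}\right) = - \frac{2}{8373} \approx -0.00023886$)
$\frac{1}{f + d{\left(2 \right)}} = \frac{1}{- \frac{2}{8373} + 2} = \frac{1}{\frac{16744}{8373}} = \frac{8373}{16744}$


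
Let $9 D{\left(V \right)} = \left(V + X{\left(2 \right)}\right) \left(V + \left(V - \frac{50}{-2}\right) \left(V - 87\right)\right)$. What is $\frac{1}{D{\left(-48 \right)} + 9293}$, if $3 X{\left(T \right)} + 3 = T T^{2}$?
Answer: $- \frac{9}{58004} \approx -0.00015516$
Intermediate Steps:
$X{\left(T \right)} = -1 + \frac{T^{3}}{3}$ ($X{\left(T \right)} = -1 + \frac{T T^{2}}{3} = -1 + \frac{T^{3}}{3}$)
$D{\left(V \right)} = \frac{\left(\frac{5}{3} + V\right) \left(V + \left(-87 + V\right) \left(25 + V\right)\right)}{9}$ ($D{\left(V \right)} = \frac{\left(V - \left(1 - \frac{2^{3}}{3}\right)\right) \left(V + \left(V - \frac{50}{-2}\right) \left(V - 87\right)\right)}{9} = \frac{\left(V + \left(-1 + \frac{1}{3} \cdot 8\right)\right) \left(V + \left(V - -25\right) \left(-87 + V\right)\right)}{9} = \frac{\left(V + \left(-1 + \frac{8}{3}\right)\right) \left(V + \left(V + 25\right) \left(-87 + V\right)\right)}{9} = \frac{\left(V + \frac{5}{3}\right) \left(V + \left(25 + V\right) \left(-87 + V\right)\right)}{9} = \frac{\left(\frac{5}{3} + V\right) \left(V + \left(-87 + V\right) \left(25 + V\right)\right)}{9}$)
$\frac{1}{D{\left(-48 \right)} + 9293} = \frac{1}{\left(- \frac{3625}{9} - - \frac{109280}{9} - \frac{178 \left(-48\right)^{2}}{27} + \frac{\left(-48\right)^{3}}{9}\right) + 9293} = \frac{1}{\left(- \frac{3625}{9} + \frac{109280}{9} - \frac{45568}{3} + \frac{1}{9} \left(-110592\right)\right) + 9293} = \frac{1}{\left(- \frac{3625}{9} + \frac{109280}{9} - \frac{45568}{3} - 12288\right) + 9293} = \frac{1}{- \frac{141641}{9} + 9293} = \frac{1}{- \frac{58004}{9}} = - \frac{9}{58004}$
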